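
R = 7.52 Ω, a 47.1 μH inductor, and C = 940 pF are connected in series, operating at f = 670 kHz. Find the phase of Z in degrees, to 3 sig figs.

ω = 2πf = 4.21e+06 rad/s
X_L = ωL = 198 Ω
X_C = 1/(ωC) = 253 Ω
Net reactance X = X_L − X_C = -54.4 Ω
Z = 7.52 − j54.4 Ω
|Z| = √(7.52² + 54.4²) = 54.9 Ω
∠Z = arctan(-54.4/7.52) = -82.1°

-82.1°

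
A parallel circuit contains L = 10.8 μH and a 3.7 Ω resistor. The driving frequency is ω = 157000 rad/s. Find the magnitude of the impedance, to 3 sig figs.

1.54 Ω

X_L = ωL = 1.70 Ω
Parallel: admittances add. Y = 1/R + 1/(jωL)
Y = (0.270 − j0.590) S
|Y| = 0.649 S → |Z| = 1/|Y| = 1.54 Ω, ∠Z = −∠Y = 65.4°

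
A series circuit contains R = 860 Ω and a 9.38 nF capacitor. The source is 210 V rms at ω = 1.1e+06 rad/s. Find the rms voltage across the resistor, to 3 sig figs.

209 V

X_C = 1/(ωC) = 96.9 Ω
Z = 860 − j96.9 Ω
|Z| = √(860² + 96.9²) = 865 Ω
I = V/|Z| = 243 mA
V_R = I·|Z_R| = 0.243 × 860 = 209 V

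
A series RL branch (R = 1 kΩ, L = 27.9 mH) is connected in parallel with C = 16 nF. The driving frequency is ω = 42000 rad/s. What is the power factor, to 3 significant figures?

X_L = ωL = 1170 Ω
X_C = 1/(ωC) = 1490 Ω
Branch 1 (R+jX_L): Z₁ = 1000 + j1170 Ω, |Z₁| = 1540 Ω
Branch 2 (−jX_C): Z₂ = −j1490 Ω
Parallel: Z = Z₁Z₂/(Z₁+Z₂), |Z| = 2190 Ω, ∠Z = -22.9°
cos φ = cos(-22.9°) = 0.921

0.921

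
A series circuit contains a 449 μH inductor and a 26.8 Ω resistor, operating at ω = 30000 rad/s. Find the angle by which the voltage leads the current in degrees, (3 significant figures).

26.7°

X_L = ωL = 13.5 Ω
Z = 26.8 + j13.5 Ω
|Z| = √(26.8² + 13.5²) = 30.0 Ω
∠Z = arctan(13.5/26.8) = 26.7°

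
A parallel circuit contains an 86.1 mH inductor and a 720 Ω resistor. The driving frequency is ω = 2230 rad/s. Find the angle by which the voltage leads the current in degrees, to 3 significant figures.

75.1°

X_L = ωL = 192 Ω
Parallel: admittances add. Y = 1/R + 1/(jωL)
Y = (0.00139 − j0.00521) S
|Y| = 0.00539 S → |Z| = 1/|Y| = 186 Ω, ∠Z = −∠Y = 75.1°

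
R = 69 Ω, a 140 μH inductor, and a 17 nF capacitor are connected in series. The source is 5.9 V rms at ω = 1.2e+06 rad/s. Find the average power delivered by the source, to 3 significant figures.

X_L = ωL = 168 Ω
X_C = 1/(ωC) = 49.0 Ω
Net reactance X = X_L − X_C = 119 Ω
Z = 69.0 + j119 Ω
|Z| = √(69.0² + 119²) = 138 Ω
∠Z = arctan(119/69.0) = 59.9°
I = V/|Z| = 42.9 mA
P = VI cos φ = 5.9 × 0.0429 × cos(59.9°) = 127 mW

127 mW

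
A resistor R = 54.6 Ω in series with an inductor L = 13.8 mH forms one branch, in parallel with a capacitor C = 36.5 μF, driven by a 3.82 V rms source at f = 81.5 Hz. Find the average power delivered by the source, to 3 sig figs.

ω = 2πf = 512.1 rad/s
X_L = ωL = 7.07 Ω
X_C = 1/(ωC) = 53.5 Ω
Branch 1 (R+jX_L): Z₁ = 54.6 + j7.07 Ω, |Z₁| = 55.1 Ω
Branch 2 (−jX_C): Z₂ = −j53.5 Ω
Parallel: Z = Z₁Z₂/(Z₁+Z₂), |Z| = 41.1 Ω, ∠Z = -42.2°
I = V/|Z| = 93.0 mA
P = VI cos φ = 3.82 × 0.0930 × cos(-42.2°) = 263 mW

263 mW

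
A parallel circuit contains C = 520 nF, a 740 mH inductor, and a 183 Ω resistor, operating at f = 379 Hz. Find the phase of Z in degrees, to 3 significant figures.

ω = 2πf = 2381 rad/s
X_L = ωL = 1760 Ω
X_C = 1/(ωC) = 808 Ω
Parallel: admittances add. Y = 1/R + 1/(jωL) + jωC
Y = (0.00546 + j0.000671) S
|Y| = 0.00551 S → |Z| = 1/|Y| = 182 Ω, ∠Z = −∠Y = -7.00°

-7.00°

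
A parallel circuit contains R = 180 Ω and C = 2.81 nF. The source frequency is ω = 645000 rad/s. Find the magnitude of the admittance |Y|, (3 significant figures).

X_C = 1/(ωC) = 552 Ω
Parallel: admittances add. Y = 1/R + jωC
Y = (0.00556 + j0.00181) S
|Y| = 0.00584 S → |Z| = 1/|Y| = 171 Ω, ∠Z = −∠Y = -18.1°

5.84 mS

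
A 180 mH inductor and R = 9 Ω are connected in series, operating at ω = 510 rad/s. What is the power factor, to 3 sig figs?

X_L = ωL = 91.8 Ω
Z = 9.00 + j91.8 Ω
|Z| = √(9.00² + 91.8²) = 92.2 Ω
∠Z = arctan(91.8/9.00) = 84.4°
cos φ = cos(84.4°) = 0.0976

0.0976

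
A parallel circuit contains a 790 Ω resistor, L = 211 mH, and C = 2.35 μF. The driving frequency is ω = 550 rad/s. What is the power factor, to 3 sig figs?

0.170

X_L = ωL = 116 Ω
X_C = 1/(ωC) = 774 Ω
Parallel: admittances add. Y = 1/R + 1/(jωL) + jωC
Y = (0.00127 − j0.00732) S
|Y| = 0.00743 S → |Z| = 1/|Y| = 135 Ω, ∠Z = −∠Y = 80.2°
cos φ = cos(80.2°) = 0.170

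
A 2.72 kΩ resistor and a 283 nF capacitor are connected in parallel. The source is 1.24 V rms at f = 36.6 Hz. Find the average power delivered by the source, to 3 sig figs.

ω = 2πf = 230.0 rad/s
X_C = 1/(ωC) = 15400 Ω
Parallel: admittances add. Y = 1/R + jωC
Y = (0.000368 + j6.51e-05) S
|Y| = 0.000373 S → |Z| = 1/|Y| = 2680 Ω, ∠Z = −∠Y = -10.0°
I = V/|Z| = 463 μA
P = VI cos φ = 1.24 × 0.000463 × cos(-10.0°) = 565 μW

565 μW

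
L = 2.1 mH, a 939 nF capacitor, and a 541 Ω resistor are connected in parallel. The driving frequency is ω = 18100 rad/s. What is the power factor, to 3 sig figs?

0.195

X_L = ωL = 38.0 Ω
X_C = 1/(ωC) = 58.8 Ω
Parallel: admittances add. Y = 1/R + 1/(jωL) + jωC
Y = (0.00185 − j0.00931) S
|Y| = 0.00949 S → |Z| = 1/|Y| = 105 Ω, ∠Z = −∠Y = 78.8°
cos φ = cos(78.8°) = 0.195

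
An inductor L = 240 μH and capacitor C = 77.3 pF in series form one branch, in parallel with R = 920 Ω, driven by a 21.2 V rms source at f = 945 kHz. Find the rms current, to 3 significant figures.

36.4 mA

ω = 2πf = 5.938e+06 rad/s
X_L = ωL = 1430 Ω
X_C = 1/(ωC) = 2180 Ω
Branch 1: Z₁ = R = 920 Ω
Branch 2 (series LC): Z₂ = j(X_L − X_C) = −j754 Ω
Parallel: Z = Z₁Z₂/(Z₁+Z₂), |Z| = 583 Ω, ∠Z = -50.7°
I = V/|Z| = 21.2/583 = 36.4 mA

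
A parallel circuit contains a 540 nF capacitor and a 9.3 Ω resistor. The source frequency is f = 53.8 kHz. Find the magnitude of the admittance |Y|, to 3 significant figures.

212 mS

ω = 2πf = 338000 rad/s
X_C = 1/(ωC) = 5.48 Ω
Parallel: admittances add. Y = 1/R + jωC
Y = (0.108 + j0.183) S
|Y| = 0.212 S → |Z| = 1/|Y| = 4.72 Ω, ∠Z = −∠Y = -59.5°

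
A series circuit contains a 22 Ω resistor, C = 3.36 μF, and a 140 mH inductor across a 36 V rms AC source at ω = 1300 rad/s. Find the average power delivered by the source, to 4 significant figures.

X_L = ωL = 182.0 Ω
X_C = 1/(ωC) = 228.9 Ω
Net reactance X = X_L − X_C = -46.94 Ω
Z = 22.00 − j46.94 Ω
|Z| = √(22.00² + 46.94²) = 51.84 Ω
∠Z = arctan(-46.94/22.00) = -64.89°
I = V/|Z| = 694.5 mA
P = VI cos φ = 36 × 0.6945 × cos(-64.89°) = 10.61 W

10.61 W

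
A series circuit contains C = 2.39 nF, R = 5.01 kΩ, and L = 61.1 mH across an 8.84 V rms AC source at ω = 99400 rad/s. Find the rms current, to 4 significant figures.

1.654 mA

X_L = ωL = 6073 Ω
X_C = 1/(ωC) = 4209 Ω
Net reactance X = X_L − X_C = 1864 Ω
Z = 5010 + j1864 Ω
|Z| = √(5010² + 1864²) = 5346 Ω
I = V/|Z| = 8.84/5346 = 1.654 mA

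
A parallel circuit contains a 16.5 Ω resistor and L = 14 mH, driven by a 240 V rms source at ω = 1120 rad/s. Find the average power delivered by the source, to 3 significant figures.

3.49 kW

X_L = ωL = 15.7 Ω
Parallel: admittances add. Y = 1/R + 1/(jωL)
Y = (0.0606 − j0.0638) S
|Y| = 0.0880 S → |Z| = 1/|Y| = 11.4 Ω, ∠Z = −∠Y = 46.5°
I = V/|Z| = 21.1 A
P = VI cos φ = 240 × 21.1 × cos(46.5°) = 3.49 kW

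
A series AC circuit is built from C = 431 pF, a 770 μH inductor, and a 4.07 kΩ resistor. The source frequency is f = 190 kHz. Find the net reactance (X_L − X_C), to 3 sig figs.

-1020 Ω

ω = 2πf = 1.194e+06 rad/s
X_L = ωL = 919 Ω
X_C = 1/(ωC) = 1940 Ω
X = 919 − 1940 = -1020 Ω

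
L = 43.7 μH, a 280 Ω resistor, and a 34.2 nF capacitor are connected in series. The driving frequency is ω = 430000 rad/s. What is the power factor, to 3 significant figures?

0.985

X_L = ωL = 18.8 Ω
X_C = 1/(ωC) = 68.0 Ω
Net reactance X = X_L − X_C = -49.2 Ω
Z = 280 − j49.2 Ω
|Z| = √(280² + 49.2²) = 284 Ω
∠Z = arctan(-49.2/280) = -9.97°
cos φ = cos(-9.97°) = 0.985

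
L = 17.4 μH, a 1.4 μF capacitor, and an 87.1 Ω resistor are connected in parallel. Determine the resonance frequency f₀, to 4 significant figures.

32.25 kHz

ω₀ = 1/√(LC) = 1/√(1.74e-05 × 1.4e-06) = 202600 rad/s
f₀ = ω₀/(2π) = 32.25 kHz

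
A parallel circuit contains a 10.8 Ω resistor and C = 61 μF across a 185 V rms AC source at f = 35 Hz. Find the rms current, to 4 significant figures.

17.31 A

ω = 2πf = 219.9 rad/s
X_C = 1/(ωC) = 74.55 Ω
Parallel: admittances add. Y = 1/R + jωC
Y = (0.09259 + j0.01341) S
|Y| = 0.09356 S → |Z| = 1/|Y| = 10.69 Ω, ∠Z = −∠Y = -8.244°
I = V/|Z| = 185/10.69 = 17.31 A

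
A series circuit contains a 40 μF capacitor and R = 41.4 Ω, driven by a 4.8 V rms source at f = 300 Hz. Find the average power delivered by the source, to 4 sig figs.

ω = 2πf = 1885 rad/s
X_C = 1/(ωC) = 13.26 Ω
Z = 41.40 − j13.26 Ω
|Z| = √(41.40² + 13.26²) = 43.47 Ω
∠Z = arctan(-13.26/41.40) = -17.76°
I = V/|Z| = 110.4 mA
P = VI cos φ = 4.8 × 0.1104 × cos(-17.76°) = 504.7 mW

504.7 mW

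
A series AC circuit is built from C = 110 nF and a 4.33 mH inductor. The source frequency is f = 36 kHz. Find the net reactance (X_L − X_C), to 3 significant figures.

ω = 2πf = 226200 rad/s
X_L = ωL = 979 Ω
X_C = 1/(ωC) = 40.2 Ω
X = 979 − 40.2 = 939 Ω

939 Ω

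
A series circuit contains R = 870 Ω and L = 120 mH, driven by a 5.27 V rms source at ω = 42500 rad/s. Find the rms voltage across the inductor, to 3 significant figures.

5.19 V

X_L = ωL = 5100 Ω
Z = 870 + j5100 Ω
|Z| = √(870² + 5100²) = 5170 Ω
I = V/|Z| = 1.02 mA
V_L = I·|Z_L| = 0.00102 × 5100 = 5.19 V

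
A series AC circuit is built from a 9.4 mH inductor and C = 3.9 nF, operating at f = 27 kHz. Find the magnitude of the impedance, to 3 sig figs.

83.2 Ω

ω = 2πf = 169600 rad/s
X_L = ωL = 1590 Ω
X_C = 1/(ωC) = 1510 Ω
Net reactance X = X_L − X_C = 83.2 Ω
Z = j83.2 Ω
|Z| = √(0² + 83.2²) = 83.2 Ω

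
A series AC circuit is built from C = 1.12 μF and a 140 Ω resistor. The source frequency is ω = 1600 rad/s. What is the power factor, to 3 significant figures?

X_C = 1/(ωC) = 558 Ω
Z = 140 − j558 Ω
|Z| = √(140² + 558²) = 575 Ω
∠Z = arctan(-558/140) = -75.9°
cos φ = cos(-75.9°) = 0.243

0.243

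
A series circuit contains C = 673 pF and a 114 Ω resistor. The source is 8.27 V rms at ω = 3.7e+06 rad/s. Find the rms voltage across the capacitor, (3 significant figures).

X_C = 1/(ωC) = 402 Ω
Z = 114 − j402 Ω
|Z| = √(114² + 402²) = 417 Ω
I = V/|Z| = 19.8 mA
V_C = I·|Z_C| = 0.0198 × 402 = 7.96 V

7.96 V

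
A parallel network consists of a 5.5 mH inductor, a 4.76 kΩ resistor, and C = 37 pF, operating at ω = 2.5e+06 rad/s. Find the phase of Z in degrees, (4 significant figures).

-5.377°

X_L = ωL = 13750 Ω
X_C = 1/(ωC) = 10810 Ω
Parallel: admittances add. Y = 1/R + 1/(jωL) + jωC
Y = (0.0002101 + j1.977e-05) S
|Y| = 0.0002110 S → |Z| = 1/|Y| = 4739 Ω, ∠Z = −∠Y = -5.377°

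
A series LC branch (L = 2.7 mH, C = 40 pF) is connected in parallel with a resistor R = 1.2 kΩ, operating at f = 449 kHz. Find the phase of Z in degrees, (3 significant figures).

-44.0°

ω = 2πf = 2.821e+06 rad/s
X_L = ωL = 7620 Ω
X_C = 1/(ωC) = 8860 Ω
Branch 1: Z₁ = R = 1200 Ω
Branch 2 (series LC): Z₂ = j(X_L − X_C) = −j1240 Ω
Parallel: Z = Z₁Z₂/(Z₁+Z₂), |Z| = 864 Ω, ∠Z = -44.0°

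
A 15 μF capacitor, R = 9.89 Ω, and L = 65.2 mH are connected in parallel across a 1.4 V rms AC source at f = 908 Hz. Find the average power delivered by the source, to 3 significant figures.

198 mW

ω = 2πf = 5705 rad/s
X_L = ωL = 372 Ω
X_C = 1/(ωC) = 11.7 Ω
Parallel: admittances add. Y = 1/R + 1/(jωL) + jωC
Y = (0.101 + j0.0829) S
|Y| = 0.131 S → |Z| = 1/|Y| = 7.65 Ω, ∠Z = −∠Y = -39.3°
I = V/|Z| = 183 mA
P = VI cos φ = 1.4 × 0.183 × cos(-39.3°) = 198 mW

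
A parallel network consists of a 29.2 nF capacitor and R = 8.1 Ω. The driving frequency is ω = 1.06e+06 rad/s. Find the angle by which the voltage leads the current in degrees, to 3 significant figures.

X_C = 1/(ωC) = 32.3 Ω
Parallel: admittances add. Y = 1/R + jωC
Y = (0.123 + j0.0310) S
|Y| = 0.127 S → |Z| = 1/|Y| = 7.86 Ω, ∠Z = −∠Y = -14.1°

-14.1°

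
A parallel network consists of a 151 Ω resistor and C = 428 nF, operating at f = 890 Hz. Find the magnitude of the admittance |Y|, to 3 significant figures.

7.04 mS

ω = 2πf = 5592 rad/s
X_C = 1/(ωC) = 418 Ω
Parallel: admittances add. Y = 1/R + jωC
Y = (0.00662 + j0.00239) S
|Y| = 0.00704 S → |Z| = 1/|Y| = 142 Ω, ∠Z = −∠Y = -19.9°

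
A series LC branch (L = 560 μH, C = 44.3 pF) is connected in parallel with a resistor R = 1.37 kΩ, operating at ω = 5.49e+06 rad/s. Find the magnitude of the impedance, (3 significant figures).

827 Ω

X_L = ωL = 3070 Ω
X_C = 1/(ωC) = 4110 Ω
Branch 1: Z₁ = R = 1370 Ω
Branch 2 (series LC): Z₂ = j(X_L − X_C) = −j1040 Ω
Parallel: Z = Z₁Z₂/(Z₁+Z₂), |Z| = 827 Ω, ∠Z = -52.9°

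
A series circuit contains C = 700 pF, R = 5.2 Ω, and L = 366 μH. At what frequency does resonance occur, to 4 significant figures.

ω₀ = 1/√(LC) = 1/√(0.000366 × 7e-10) = 1.976e+06 rad/s
f₀ = ω₀/(2π) = 314.4 kHz

314.4 kHz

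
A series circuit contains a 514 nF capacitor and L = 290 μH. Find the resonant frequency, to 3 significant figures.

13.0 kHz

ω₀ = 1/√(LC) = 1/√(0.00029 × 5.14e-07) = 81910 rad/s
f₀ = ω₀/(2π) = 13.0 kHz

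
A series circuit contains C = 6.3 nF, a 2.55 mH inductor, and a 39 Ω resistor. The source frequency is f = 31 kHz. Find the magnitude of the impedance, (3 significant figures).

321 Ω

ω = 2πf = 194800 rad/s
X_L = ωL = 497 Ω
X_C = 1/(ωC) = 815 Ω
Net reactance X = X_L − X_C = -318 Ω
Z = 39.0 − j318 Ω
|Z| = √(39.0² + 318²) = 321 Ω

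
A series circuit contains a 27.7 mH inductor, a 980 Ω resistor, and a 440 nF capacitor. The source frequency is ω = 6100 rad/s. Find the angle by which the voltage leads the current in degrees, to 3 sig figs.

-11.7°

X_L = ωL = 169 Ω
X_C = 1/(ωC) = 373 Ω
Net reactance X = X_L − X_C = -204 Ω
Z = 980 − j204 Ω
|Z| = √(980² + 204²) = 1000 Ω
∠Z = arctan(-204/980) = -11.7°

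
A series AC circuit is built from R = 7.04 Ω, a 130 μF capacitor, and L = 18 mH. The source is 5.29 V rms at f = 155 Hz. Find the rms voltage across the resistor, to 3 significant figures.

3.12 V

ω = 2πf = 973.9 rad/s
X_L = ωL = 17.5 Ω
X_C = 1/(ωC) = 7.90 Ω
Net reactance X = X_L − X_C = 9.63 Ω
Z = 7.04 + j9.63 Ω
|Z| = √(7.04² + 9.63²) = 11.9 Ω
I = V/|Z| = 443 mA
V_R = I·|Z_R| = 0.443 × 7.04 = 3.12 V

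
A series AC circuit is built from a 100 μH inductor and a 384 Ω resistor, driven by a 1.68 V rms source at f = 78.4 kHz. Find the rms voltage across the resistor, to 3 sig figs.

1.67 V

ω = 2πf = 492600 rad/s
X_L = ωL = 49.3 Ω
Z = 384 + j49.3 Ω
|Z| = √(384² + 49.3²) = 387 Ω
I = V/|Z| = 4.34 mA
V_R = I·|Z_R| = 0.00434 × 384 = 1.67 V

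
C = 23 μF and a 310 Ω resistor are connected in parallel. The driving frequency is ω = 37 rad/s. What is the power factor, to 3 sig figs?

0.967

X_C = 1/(ωC) = 1180 Ω
Parallel: admittances add. Y = 1/R + jωC
Y = (0.00323 + j0.000851) S
|Y| = 0.00334 S → |Z| = 1/|Y| = 300 Ω, ∠Z = −∠Y = -14.8°
cos φ = cos(-14.8°) = 0.967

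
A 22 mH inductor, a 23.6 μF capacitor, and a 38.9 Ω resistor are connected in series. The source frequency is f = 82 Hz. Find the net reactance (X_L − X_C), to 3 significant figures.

-70.9 Ω

ω = 2πf = 515.2 rad/s
X_L = ωL = 11.3 Ω
X_C = 1/(ωC) = 82.2 Ω
X = 11.3 − 82.2 = -70.9 Ω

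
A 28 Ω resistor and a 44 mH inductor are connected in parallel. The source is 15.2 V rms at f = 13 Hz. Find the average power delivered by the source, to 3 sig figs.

ω = 2πf = 81.68 rad/s
X_L = ωL = 3.59 Ω
Parallel: admittances add. Y = 1/R + 1/(jωL)
Y = (0.0357 − j0.278) S
|Y| = 0.281 S → |Z| = 1/|Y| = 3.56 Ω, ∠Z = −∠Y = 82.7°
I = V/|Z| = 4.26 A
P = VI cos φ = 15.2 × 4.26 × cos(82.7°) = 8.25 W

8.25 W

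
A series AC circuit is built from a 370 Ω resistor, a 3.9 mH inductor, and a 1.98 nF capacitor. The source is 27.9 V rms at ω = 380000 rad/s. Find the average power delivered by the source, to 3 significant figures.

1.80 W

X_L = ωL = 1480 Ω
X_C = 1/(ωC) = 1330 Ω
Net reactance X = X_L − X_C = 153 Ω
Z = 370 + j153 Ω
|Z| = √(370² + 153²) = 400 Ω
∠Z = arctan(153/370) = 22.5°
I = V/|Z| = 69.7 mA
P = VI cos φ = 27.9 × 0.0697 × cos(22.5°) = 1.80 W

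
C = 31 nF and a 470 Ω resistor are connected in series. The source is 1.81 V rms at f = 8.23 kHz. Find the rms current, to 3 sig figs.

ω = 2πf = 51710 rad/s
X_C = 1/(ωC) = 624 Ω
Z = 470 − j624 Ω
|Z| = √(470² + 624²) = 781 Ω
I = V/|Z| = 1.81/781 = 2.32 mA

2.32 mA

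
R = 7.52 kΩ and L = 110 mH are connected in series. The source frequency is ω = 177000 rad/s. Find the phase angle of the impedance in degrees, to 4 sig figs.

68.88°

X_L = ωL = 19470 Ω
Z = 7520 + j19470 Ω
|Z| = √(7520² + 19470²) = 20870 Ω
∠Z = arctan(19470/7520) = 68.88°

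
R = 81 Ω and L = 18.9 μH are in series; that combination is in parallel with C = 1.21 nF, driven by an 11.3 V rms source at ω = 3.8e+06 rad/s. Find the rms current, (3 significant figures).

X_L = ωL = 71.8 Ω
X_C = 1/(ωC) = 217 Ω
Branch 1 (R+jX_L): Z₁ = 81.0 + j71.8 Ω, |Z₁| = 108 Ω
Branch 2 (−jX_C): Z₂ = −j217 Ω
Parallel: Z = Z₁Z₂/(Z₁+Z₂), |Z| = 141 Ω, ∠Z = 12.5°
I = V/|Z| = 11.3/141 = 80.0 mA

80.0 mA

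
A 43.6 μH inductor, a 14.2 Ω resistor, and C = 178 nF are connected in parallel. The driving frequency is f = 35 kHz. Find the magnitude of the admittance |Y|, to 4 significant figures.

ω = 2πf = 219900 rad/s
X_L = ωL = 9.588 Ω
X_C = 1/(ωC) = 25.55 Ω
Parallel: admittances add. Y = 1/R + 1/(jωL) + jωC
Y = (0.07042 − j0.06515) S
|Y| = 0.09594 S → |Z| = 1/|Y| = 10.42 Ω, ∠Z = −∠Y = 42.77°

95.94 mS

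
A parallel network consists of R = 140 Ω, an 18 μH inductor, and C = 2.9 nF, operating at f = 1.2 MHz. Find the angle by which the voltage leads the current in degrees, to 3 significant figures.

-63.8°

ω = 2πf = 7.54e+06 rad/s
X_L = ωL = 136 Ω
X_C = 1/(ωC) = 45.7 Ω
Parallel: admittances add. Y = 1/R + 1/(jωL) + jωC
Y = (0.00714 + j0.0145) S
|Y| = 0.0162 S → |Z| = 1/|Y| = 61.9 Ω, ∠Z = −∠Y = -63.8°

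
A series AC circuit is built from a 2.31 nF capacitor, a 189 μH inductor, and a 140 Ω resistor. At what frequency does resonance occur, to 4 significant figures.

240.9 kHz

ω₀ = 1/√(LC) = 1/√(0.000189 × 2.31e-09) = 1.513e+06 rad/s
f₀ = ω₀/(2π) = 240.9 kHz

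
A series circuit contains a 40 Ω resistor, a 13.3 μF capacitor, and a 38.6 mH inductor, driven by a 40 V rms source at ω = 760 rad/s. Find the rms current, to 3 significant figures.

X_L = ωL = 29.3 Ω
X_C = 1/(ωC) = 98.9 Ω
Net reactance X = X_L − X_C = -69.6 Ω
Z = 40.0 − j69.6 Ω
|Z| = √(40.0² + 69.6²) = 80.3 Ω
I = V/|Z| = 40/80.3 = 498 mA

498 mA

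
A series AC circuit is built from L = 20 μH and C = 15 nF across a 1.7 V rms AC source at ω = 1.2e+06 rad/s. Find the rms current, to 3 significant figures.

X_L = ωL = 24.0 Ω
X_C = 1/(ωC) = 55.6 Ω
Net reactance X = X_L − X_C = -31.6 Ω
Z = − j31.6 Ω
|Z| = √(0² + 31.6²) = 31.6 Ω
I = V/|Z| = 1.7/31.6 = 53.9 mA

53.9 mA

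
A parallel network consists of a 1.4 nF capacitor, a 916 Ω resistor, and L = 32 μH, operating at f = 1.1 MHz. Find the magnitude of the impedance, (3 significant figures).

ω = 2πf = 6.912e+06 rad/s
X_L = ωL = 221 Ω
X_C = 1/(ωC) = 103 Ω
Parallel: admittances add. Y = 1/R + 1/(jωL) + jωC
Y = (0.00109 + j0.00515) S
|Y| = 0.00527 S → |Z| = 1/|Y| = 190 Ω, ∠Z = −∠Y = -78.0°

190 Ω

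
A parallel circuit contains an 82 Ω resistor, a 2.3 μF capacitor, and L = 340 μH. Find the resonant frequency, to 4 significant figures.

ω₀ = 1/√(LC) = 1/√(0.00034 × 2.3e-06) = 35760 rad/s
f₀ = ω₀/(2π) = 5.691 kHz

5.691 kHz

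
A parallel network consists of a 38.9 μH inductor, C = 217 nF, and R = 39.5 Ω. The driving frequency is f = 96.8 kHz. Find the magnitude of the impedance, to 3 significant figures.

10.7 Ω

ω = 2πf = 608200 rad/s
X_L = ωL = 23.7 Ω
X_C = 1/(ωC) = 7.58 Ω
Parallel: admittances add. Y = 1/R + 1/(jωL) + jωC
Y = (0.0253 + j0.0897) S
|Y| = 0.0932 S → |Z| = 1/|Y| = 10.7 Ω, ∠Z = −∠Y = -74.2°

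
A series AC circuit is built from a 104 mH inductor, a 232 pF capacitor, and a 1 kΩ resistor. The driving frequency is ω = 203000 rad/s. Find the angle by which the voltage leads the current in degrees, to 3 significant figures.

-6.91°

X_L = ωL = 21100 Ω
X_C = 1/(ωC) = 21200 Ω
Net reactance X = X_L − X_C = -121 Ω
Z = 1000 − j121 Ω
|Z| = √(1000² + 121²) = 1010 Ω
∠Z = arctan(-121/1000) = -6.91°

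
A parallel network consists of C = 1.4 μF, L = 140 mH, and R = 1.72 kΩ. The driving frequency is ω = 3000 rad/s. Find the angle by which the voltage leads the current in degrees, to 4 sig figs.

-72.28°

X_L = ωL = 420.0 Ω
X_C = 1/(ωC) = 238.1 Ω
Parallel: admittances add. Y = 1/R + 1/(jωL) + jωC
Y = (0.0005814 + j0.001819) S
|Y| = 0.001910 S → |Z| = 1/|Y| = 523.6 Ω, ∠Z = −∠Y = -72.28°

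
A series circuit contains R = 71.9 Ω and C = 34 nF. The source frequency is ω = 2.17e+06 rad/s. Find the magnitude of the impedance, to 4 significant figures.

X_C = 1/(ωC) = 13.55 Ω
Z = 71.90 − j13.55 Ω
|Z| = √(71.90² + 13.55²) = 73.17 Ω

73.17 Ω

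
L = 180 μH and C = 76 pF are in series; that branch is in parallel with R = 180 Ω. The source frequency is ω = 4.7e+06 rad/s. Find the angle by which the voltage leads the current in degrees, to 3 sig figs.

X_L = ωL = 846 Ω
X_C = 1/(ωC) = 2800 Ω
Branch 1: Z₁ = R = 180 Ω
Branch 2 (series LC): Z₂ = j(X_L − X_C) = −j1950 Ω
Parallel: Z = Z₁Z₂/(Z₁+Z₂), |Z| = 179 Ω, ∠Z = -5.26°

-5.26°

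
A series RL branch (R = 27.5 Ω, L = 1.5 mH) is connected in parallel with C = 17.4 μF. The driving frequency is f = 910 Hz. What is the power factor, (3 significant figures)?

0.348

ω = 2πf = 5718 rad/s
X_L = ωL = 8.58 Ω
X_C = 1/(ωC) = 10.1 Ω
Branch 1 (R+jX_L): Z₁ = 27.5 + j8.58 Ω, |Z₁| = 28.8 Ω
Branch 2 (−jX_C): Z₂ = −j10.1 Ω
Parallel: Z = Z₁Z₂/(Z₁+Z₂), |Z| = 10.5 Ω, ∠Z = -69.6°
cos φ = cos(-69.6°) = 0.348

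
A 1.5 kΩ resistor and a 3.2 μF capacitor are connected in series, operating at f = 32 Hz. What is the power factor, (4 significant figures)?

0.6944

ω = 2πf = 201.1 rad/s
X_C = 1/(ωC) = 1554 Ω
Z = 1500 − j1554 Ω
|Z| = √(1500² + 1554²) = 2160 Ω
∠Z = arctan(-1554/1500) = -46.02°
cos φ = cos(-46.02°) = 0.6944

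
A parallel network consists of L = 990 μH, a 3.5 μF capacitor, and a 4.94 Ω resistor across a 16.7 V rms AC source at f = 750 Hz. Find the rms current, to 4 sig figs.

ω = 2πf = 4712 rad/s
X_L = ωL = 4.665 Ω
X_C = 1/(ωC) = 60.63 Ω
Parallel: admittances add. Y = 1/R + 1/(jωL) + jωC
Y = (0.2024 − j0.1979) S
|Y| = 0.2831 S → |Z| = 1/|Y| = 3.533 Ω, ∠Z = −∠Y = 44.35°
I = V/|Z| = 16.7/3.533 = 4.727 A

4.727 A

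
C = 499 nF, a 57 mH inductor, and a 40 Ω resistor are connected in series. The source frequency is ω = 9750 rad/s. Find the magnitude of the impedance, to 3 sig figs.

352 Ω

X_L = ωL = 556 Ω
X_C = 1/(ωC) = 206 Ω
Net reactance X = X_L − X_C = 350 Ω
Z = 40.0 + j350 Ω
|Z| = √(40.0² + 350²) = 352 Ω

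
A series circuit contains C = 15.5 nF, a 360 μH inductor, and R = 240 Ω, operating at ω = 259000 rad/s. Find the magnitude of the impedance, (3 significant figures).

286 Ω

X_L = ωL = 93.2 Ω
X_C = 1/(ωC) = 249 Ω
Net reactance X = X_L − X_C = -156 Ω
Z = 240 − j156 Ω
|Z| = √(240² + 156²) = 286 Ω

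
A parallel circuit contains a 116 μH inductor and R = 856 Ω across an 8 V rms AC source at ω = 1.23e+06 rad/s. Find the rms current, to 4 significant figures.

56.84 mA

X_L = ωL = 142.7 Ω
Parallel: admittances add. Y = 1/R + 1/(jωL)
Y = (0.001168 − j0.007009) S
|Y| = 0.007105 S → |Z| = 1/|Y| = 140.7 Ω, ∠Z = −∠Y = 80.54°
I = V/|Z| = 8/140.7 = 56.84 mA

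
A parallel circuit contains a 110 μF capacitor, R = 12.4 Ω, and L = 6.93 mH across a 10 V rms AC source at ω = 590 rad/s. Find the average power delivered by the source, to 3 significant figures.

X_L = ωL = 4.09 Ω
X_C = 1/(ωC) = 15.4 Ω
Parallel: admittances add. Y = 1/R + 1/(jωL) + jωC
Y = (0.0806 − j0.180) S
|Y| = 0.197 S → |Z| = 1/|Y| = 5.08 Ω, ∠Z = −∠Y = 65.8°
I = V/|Z| = 1.97 A
P = VI cos φ = 10 × 1.97 × cos(65.8°) = 8.06 W

8.06 W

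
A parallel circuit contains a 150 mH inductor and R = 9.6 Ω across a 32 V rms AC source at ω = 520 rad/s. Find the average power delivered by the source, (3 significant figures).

X_L = ωL = 78.0 Ω
Parallel: admittances add. Y = 1/R + 1/(jωL)
Y = (0.104 − j0.0128) S
|Y| = 0.105 S → |Z| = 1/|Y| = 9.53 Ω, ∠Z = −∠Y = 7.02°
I = V/|Z| = 3.36 A
P = VI cos φ = 32 × 3.36 × cos(7.02°) = 107 W

107 W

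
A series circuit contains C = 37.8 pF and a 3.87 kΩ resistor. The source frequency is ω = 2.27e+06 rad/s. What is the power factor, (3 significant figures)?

X_C = 1/(ωC) = 11700 Ω
Z = 3870 − j11700 Ω
|Z| = √(3870² + 11700²) = 12300 Ω
∠Z = arctan(-11700/3870) = -71.6°
cos φ = cos(-71.6°) = 0.315

0.315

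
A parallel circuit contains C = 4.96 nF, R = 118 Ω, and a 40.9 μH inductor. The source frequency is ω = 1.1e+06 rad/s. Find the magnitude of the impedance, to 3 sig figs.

X_L = ωL = 45.0 Ω
X_C = 1/(ωC) = 183 Ω
Parallel: admittances add. Y = 1/R + 1/(jωL) + jωC
Y = (0.00847 − j0.0168) S
|Y| = 0.0188 S → |Z| = 1/|Y| = 53.2 Ω, ∠Z = −∠Y = 63.2°

53.2 Ω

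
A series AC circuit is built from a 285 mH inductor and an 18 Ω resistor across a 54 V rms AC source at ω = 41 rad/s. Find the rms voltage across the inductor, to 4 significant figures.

29.40 V

X_L = ωL = 11.68 Ω
Z = 18.00 + j11.68 Ω
|Z| = √(18.00² + 11.68²) = 21.46 Ω
I = V/|Z| = 2.516 A
V_L = I·|Z_L| = 2.516 × 11.68 = 29.40 V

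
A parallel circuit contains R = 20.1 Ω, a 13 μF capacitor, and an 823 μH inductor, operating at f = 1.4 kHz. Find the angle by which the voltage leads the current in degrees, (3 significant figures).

25.5°

ω = 2πf = 8796 rad/s
X_L = ωL = 7.24 Ω
X_C = 1/(ωC) = 8.74 Ω
Parallel: admittances add. Y = 1/R + 1/(jωL) + jωC
Y = (0.0498 − j0.0238) S
|Y| = 0.0551 S → |Z| = 1/|Y| = 18.1 Ω, ∠Z = −∠Y = 25.5°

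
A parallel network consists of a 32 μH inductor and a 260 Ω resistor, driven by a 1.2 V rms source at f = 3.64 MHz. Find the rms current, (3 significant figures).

ω = 2πf = 2.287e+07 rad/s
X_L = ωL = 732 Ω
Parallel: admittances add. Y = 1/R + 1/(jωL)
Y = (0.00385 − j0.00137) S
|Y| = 0.00408 S → |Z| = 1/|Y| = 245 Ω, ∠Z = −∠Y = 19.6°
I = V/|Z| = 1.2/245 = 4.90 mA

4.90 mA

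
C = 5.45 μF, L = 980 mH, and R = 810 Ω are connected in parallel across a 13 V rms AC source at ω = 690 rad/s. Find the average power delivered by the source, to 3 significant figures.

209 mW

X_L = ωL = 676 Ω
X_C = 1/(ωC) = 266 Ω
Parallel: admittances add. Y = 1/R + 1/(jωL) + jωC
Y = (0.00123 + j0.00228) S
|Y| = 0.00259 S → |Z| = 1/|Y| = 385 Ω, ∠Z = −∠Y = -61.6°
I = V/|Z| = 33.7 mA
P = VI cos φ = 13 × 0.0337 × cos(-61.6°) = 209 mW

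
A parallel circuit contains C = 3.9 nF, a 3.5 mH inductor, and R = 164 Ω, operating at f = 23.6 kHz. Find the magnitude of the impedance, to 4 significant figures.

160.1 Ω

ω = 2πf = 148300 rad/s
X_L = ωL = 519.0 Ω
X_C = 1/(ωC) = 1729 Ω
Parallel: admittances add. Y = 1/R + 1/(jωL) + jωC
Y = (0.006098 − j0.001349) S
|Y| = 0.006245 S → |Z| = 1/|Y| = 160.1 Ω, ∠Z = −∠Y = 12.47°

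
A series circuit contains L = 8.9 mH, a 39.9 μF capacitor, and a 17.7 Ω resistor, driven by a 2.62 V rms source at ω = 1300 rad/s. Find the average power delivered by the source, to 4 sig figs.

326.0 mW

X_L = ωL = 11.57 Ω
X_C = 1/(ωC) = 19.28 Ω
Net reactance X = X_L − X_C = -7.709 Ω
Z = 17.70 − j7.709 Ω
|Z| = √(17.70² + 7.709²) = 19.31 Ω
∠Z = arctan(-7.709/17.70) = -23.53°
I = V/|Z| = 135.7 mA
P = VI cos φ = 2.62 × 0.1357 × cos(-23.53°) = 326.0 mW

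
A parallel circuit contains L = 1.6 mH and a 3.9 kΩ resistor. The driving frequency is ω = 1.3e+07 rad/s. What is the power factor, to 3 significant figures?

0.983

X_L = ωL = 20800 Ω
Parallel: admittances add. Y = 1/R + 1/(jωL)
Y = (0.000256 − j4.81e-05) S
|Y| = 0.000261 S → |Z| = 1/|Y| = 3830 Ω, ∠Z = −∠Y = 10.6°
cos φ = cos(10.6°) = 0.983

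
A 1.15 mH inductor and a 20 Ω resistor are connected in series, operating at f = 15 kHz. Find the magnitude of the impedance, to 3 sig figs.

ω = 2πf = 94250 rad/s
X_L = ωL = 108 Ω
Z = 20.0 + j108 Ω
|Z| = √(20.0² + 108²) = 110 Ω

110 Ω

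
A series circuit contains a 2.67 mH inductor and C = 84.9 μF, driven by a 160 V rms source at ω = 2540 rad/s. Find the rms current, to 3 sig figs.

74.6 A

X_L = ωL = 6.78 Ω
X_C = 1/(ωC) = 4.64 Ω
Net reactance X = X_L − X_C = 2.14 Ω
Z = j2.14 Ω
|Z| = √(0² + 2.14²) = 2.14 Ω
I = V/|Z| = 160/2.14 = 74.6 A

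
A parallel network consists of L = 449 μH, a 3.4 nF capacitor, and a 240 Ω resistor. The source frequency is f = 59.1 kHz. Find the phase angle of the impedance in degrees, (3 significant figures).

ω = 2πf = 371300 rad/s
X_L = ωL = 167 Ω
X_C = 1/(ωC) = 792 Ω
Parallel: admittances add. Y = 1/R + 1/(jωL) + jωC
Y = (0.00417 − j0.00474) S
|Y| = 0.00631 S → |Z| = 1/|Y| = 159 Ω, ∠Z = −∠Y = 48.7°

48.7°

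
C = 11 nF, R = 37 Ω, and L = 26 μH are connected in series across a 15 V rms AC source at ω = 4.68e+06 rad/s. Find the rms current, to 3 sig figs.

138 mA

X_L = ωL = 122 Ω
X_C = 1/(ωC) = 19.4 Ω
Net reactance X = X_L − X_C = 102 Ω
Z = 37.0 + j102 Ω
|Z| = √(37.0² + 102²) = 109 Ω
I = V/|Z| = 15/109 = 138 mA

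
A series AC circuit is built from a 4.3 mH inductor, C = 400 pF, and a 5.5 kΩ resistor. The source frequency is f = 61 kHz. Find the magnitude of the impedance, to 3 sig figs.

7350 Ω

ω = 2πf = 383300 rad/s
X_L = ωL = 1650 Ω
X_C = 1/(ωC) = 6520 Ω
Net reactance X = X_L − X_C = -4870 Ω
Z = 5500 − j4870 Ω
|Z| = √(5500² + 4870²) = 7350 Ω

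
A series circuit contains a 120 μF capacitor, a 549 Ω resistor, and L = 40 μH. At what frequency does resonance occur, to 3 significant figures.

2.30 kHz

ω₀ = 1/√(LC) = 1/√(4e-05 × 0.00012) = 14430 rad/s
f₀ = ω₀/(2π) = 2.30 kHz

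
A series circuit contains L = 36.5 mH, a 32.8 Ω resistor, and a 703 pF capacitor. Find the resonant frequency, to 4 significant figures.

ω₀ = 1/√(LC) = 1/√(0.0365 × 7.03e-10) = 197400 rad/s
f₀ = ω₀/(2π) = 31.42 kHz

31.42 kHz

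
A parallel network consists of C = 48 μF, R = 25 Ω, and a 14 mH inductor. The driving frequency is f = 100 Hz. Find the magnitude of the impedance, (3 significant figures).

10.8 Ω

ω = 2πf = 628.3 rad/s
X_L = ωL = 8.80 Ω
X_C = 1/(ωC) = 33.2 Ω
Parallel: admittances add. Y = 1/R + 1/(jωL) + jωC
Y = (0.0400 − j0.0835) S
|Y| = 0.0926 S → |Z| = 1/|Y| = 10.8 Ω, ∠Z = −∠Y = 64.4°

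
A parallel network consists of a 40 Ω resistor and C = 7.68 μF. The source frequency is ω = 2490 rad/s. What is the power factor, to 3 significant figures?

0.794

X_C = 1/(ωC) = 52.3 Ω
Parallel: admittances add. Y = 1/R + jωC
Y = (0.0250 + j0.0191) S
|Y| = 0.0315 S → |Z| = 1/|Y| = 31.8 Ω, ∠Z = −∠Y = -37.4°
cos φ = cos(-37.4°) = 0.794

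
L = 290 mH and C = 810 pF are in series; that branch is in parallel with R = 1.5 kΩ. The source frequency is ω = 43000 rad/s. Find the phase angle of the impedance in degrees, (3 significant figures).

-5.28°

X_L = ωL = 12500 Ω
X_C = 1/(ωC) = 28700 Ω
Branch 1: Z₁ = R = 1500 Ω
Branch 2 (series LC): Z₂ = j(X_L − X_C) = −j16200 Ω
Parallel: Z = Z₁Z₂/(Z₁+Z₂), |Z| = 1490 Ω, ∠Z = -5.28°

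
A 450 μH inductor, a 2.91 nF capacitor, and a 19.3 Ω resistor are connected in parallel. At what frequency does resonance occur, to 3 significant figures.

139 kHz

ω₀ = 1/√(LC) = 1/√(0.00045 × 2.91e-09) = 873900 rad/s
f₀ = ω₀/(2π) = 139 kHz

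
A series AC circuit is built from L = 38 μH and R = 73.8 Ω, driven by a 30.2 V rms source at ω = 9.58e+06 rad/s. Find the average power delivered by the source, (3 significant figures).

X_L = ωL = 364 Ω
Z = 73.8 + j364 Ω
|Z| = √(73.8² + 364²) = 371 Ω
∠Z = arctan(364/73.8) = 78.5°
I = V/|Z| = 81.3 mA
P = VI cos φ = 30.2 × 0.0813 × cos(78.5°) = 488 mW

488 mW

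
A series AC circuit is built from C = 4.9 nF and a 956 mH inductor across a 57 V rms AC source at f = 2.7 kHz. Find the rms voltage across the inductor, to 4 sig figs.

220.7 V

ω = 2πf = 16960 rad/s
X_L = ωL = 16220 Ω
X_C = 1/(ωC) = 12030 Ω
Net reactance X = X_L − X_C = 4188 Ω
Z = j4188 Ω
|Z| = √(0² + 4188²) = 4188 Ω
I = V/|Z| = 13.61 mA
V_L = I·|Z_L| = 0.01361 × 16220 = 220.7 V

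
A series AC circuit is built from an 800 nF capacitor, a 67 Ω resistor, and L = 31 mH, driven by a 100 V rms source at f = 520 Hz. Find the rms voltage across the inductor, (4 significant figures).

35.03 V

ω = 2πf = 3267 rad/s
X_L = ωL = 101.3 Ω
X_C = 1/(ωC) = 382.6 Ω
Net reactance X = X_L − X_C = -281.3 Ω
Z = 67.00 − j281.3 Ω
|Z| = √(67.00² + 281.3²) = 289.2 Ω
I = V/|Z| = 345.8 mA
V_L = I·|Z_L| = 0.3458 × 101.3 = 35.03 V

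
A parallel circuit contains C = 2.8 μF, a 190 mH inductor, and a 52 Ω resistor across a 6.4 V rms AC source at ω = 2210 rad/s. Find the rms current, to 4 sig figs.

125.5 mA

X_L = ωL = 419.9 Ω
X_C = 1/(ωC) = 161.6 Ω
Parallel: admittances add. Y = 1/R + 1/(jωL) + jωC
Y = (0.01923 + j0.003806) S
|Y| = 0.01960 S → |Z| = 1/|Y| = 51.01 Ω, ∠Z = −∠Y = -11.20°
I = V/|Z| = 6.4/51.01 = 125.5 mA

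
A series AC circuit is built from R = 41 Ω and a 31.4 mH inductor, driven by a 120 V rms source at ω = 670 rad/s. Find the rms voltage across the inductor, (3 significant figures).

X_L = ωL = 21.0 Ω
Z = 41.0 + j21.0 Ω
|Z| = √(41.0² + 21.0²) = 46.1 Ω
I = V/|Z| = 2.60 A
V_L = I·|Z_L| = 2.60 × 21.0 = 54.8 V

54.8 V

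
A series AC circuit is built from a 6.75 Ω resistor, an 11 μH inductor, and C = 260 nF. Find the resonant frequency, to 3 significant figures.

94.1 kHz

ω₀ = 1/√(LC) = 1/√(1.1e-05 × 2.6e-07) = 591300 rad/s
f₀ = ω₀/(2π) = 94.1 kHz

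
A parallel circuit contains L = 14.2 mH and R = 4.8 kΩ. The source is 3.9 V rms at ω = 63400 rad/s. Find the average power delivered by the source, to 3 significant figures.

X_L = ωL = 900 Ω
Parallel: admittances add. Y = 1/R + 1/(jωL)
Y = (0.000208 − j0.00111) S
|Y| = 0.00113 S → |Z| = 1/|Y| = 885 Ω, ∠Z = −∠Y = 79.4°
I = V/|Z| = 4.41 mA
P = VI cos φ = 3.9 × 0.00441 × cos(79.4°) = 3.17 mW

3.17 mW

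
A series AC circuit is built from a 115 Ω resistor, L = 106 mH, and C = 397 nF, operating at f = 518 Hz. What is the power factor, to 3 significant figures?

0.259

ω = 2πf = 3255 rad/s
X_L = ωL = 345 Ω
X_C = 1/(ωC) = 774 Ω
Net reactance X = X_L − X_C = -429 Ω
Z = 115 − j429 Ω
|Z| = √(115² + 429²) = 444 Ω
∠Z = arctan(-429/115) = -75.0°
cos φ = cos(-75.0°) = 0.259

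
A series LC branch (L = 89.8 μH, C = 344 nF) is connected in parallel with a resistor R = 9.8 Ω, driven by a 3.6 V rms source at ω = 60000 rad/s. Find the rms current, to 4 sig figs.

376.7 mA

X_L = ωL = 5.388 Ω
X_C = 1/(ωC) = 48.45 Ω
Branch 1: Z₁ = R = 9.800 Ω
Branch 2 (series LC): Z₂ = j(X_L − X_C) = −j43.06 Ω
Parallel: Z = Z₁Z₂/(Z₁+Z₂), |Z| = 9.556 Ω, ∠Z = -12.82°
I = V/|Z| = 3.6/9.556 = 376.7 mA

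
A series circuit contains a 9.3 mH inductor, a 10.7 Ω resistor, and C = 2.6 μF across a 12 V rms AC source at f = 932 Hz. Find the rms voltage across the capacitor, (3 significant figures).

50.8 V

ω = 2πf = 5856 rad/s
X_L = ωL = 54.5 Ω
X_C = 1/(ωC) = 65.7 Ω
Net reactance X = X_L − X_C = -11.2 Ω
Z = 10.7 − j11.2 Ω
|Z| = √(10.7² + 11.2²) = 15.5 Ω
I = V/|Z| = 774 mA
V_C = I·|Z_C| = 0.774 × 65.7 = 50.8 V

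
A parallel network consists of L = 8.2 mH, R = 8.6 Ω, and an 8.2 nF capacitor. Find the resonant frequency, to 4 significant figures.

19.41 kHz

ω₀ = 1/√(LC) = 1/√(0.0082 × 8.2e-09) = 122000 rad/s
f₀ = ω₀/(2π) = 19.41 kHz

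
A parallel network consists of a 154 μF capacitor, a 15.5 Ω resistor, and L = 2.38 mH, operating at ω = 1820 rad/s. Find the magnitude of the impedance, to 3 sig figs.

12.3 Ω

X_L = ωL = 4.33 Ω
X_C = 1/(ωC) = 3.57 Ω
Parallel: admittances add. Y = 1/R + 1/(jωL) + jωC
Y = (0.0645 + j0.0494) S
|Y| = 0.0813 S → |Z| = 1/|Y| = 12.3 Ω, ∠Z = −∠Y = -37.5°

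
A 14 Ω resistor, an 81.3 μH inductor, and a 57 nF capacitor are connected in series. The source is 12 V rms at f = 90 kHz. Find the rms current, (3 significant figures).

ω = 2πf = 565500 rad/s
X_L = ωL = 46.0 Ω
X_C = 1/(ωC) = 31.0 Ω
Net reactance X = X_L − X_C = 14.9 Ω
Z = 14.0 + j14.9 Ω
|Z| = √(14.0² + 14.9²) = 20.5 Ω
I = V/|Z| = 12/20.5 = 586 mA

586 mA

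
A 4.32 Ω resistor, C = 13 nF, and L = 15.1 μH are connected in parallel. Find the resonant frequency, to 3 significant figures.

ω₀ = 1/√(LC) = 1/√(1.51e-05 × 1.3e-08) = 2.257e+06 rad/s
f₀ = ω₀/(2π) = 359 kHz

359 kHz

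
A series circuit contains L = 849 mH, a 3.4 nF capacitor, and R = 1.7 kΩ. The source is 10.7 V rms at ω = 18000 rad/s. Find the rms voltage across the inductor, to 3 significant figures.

81.7 V

X_L = ωL = 15300 Ω
X_C = 1/(ωC) = 16300 Ω
Net reactance X = X_L − X_C = -1060 Ω
Z = 1700 − j1060 Ω
|Z| = √(1700² + 1060²) = 2000 Ω
I = V/|Z| = 5.34 mA
V_L = I·|Z_L| = 0.00534 × 15300 = 81.7 V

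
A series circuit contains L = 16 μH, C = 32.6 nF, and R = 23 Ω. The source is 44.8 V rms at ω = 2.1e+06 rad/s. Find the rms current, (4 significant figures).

X_L = ωL = 33.60 Ω
X_C = 1/(ωC) = 14.61 Ω
Net reactance X = X_L − X_C = 18.99 Ω
Z = 23.00 + j18.99 Ω
|Z| = √(23.00² + 18.99²) = 29.83 Ω
I = V/|Z| = 44.8/29.83 = 1.502 A

1.502 A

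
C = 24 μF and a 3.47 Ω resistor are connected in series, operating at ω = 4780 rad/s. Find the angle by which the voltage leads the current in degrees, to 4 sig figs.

-68.29°

X_C = 1/(ωC) = 8.717 Ω
Z = 3.470 − j8.717 Ω
|Z| = √(3.470² + 8.717²) = 9.382 Ω
∠Z = arctan(-8.717/3.470) = -68.29°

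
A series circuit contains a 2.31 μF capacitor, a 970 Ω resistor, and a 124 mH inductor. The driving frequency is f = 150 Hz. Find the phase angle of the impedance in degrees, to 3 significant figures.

-19.4°

ω = 2πf = 942.5 rad/s
X_L = ωL = 117 Ω
X_C = 1/(ωC) = 459 Ω
Net reactance X = X_L − X_C = -342 Ω
Z = 970 − j342 Ω
|Z| = √(970² + 342²) = 1030 Ω
∠Z = arctan(-342/970) = -19.4°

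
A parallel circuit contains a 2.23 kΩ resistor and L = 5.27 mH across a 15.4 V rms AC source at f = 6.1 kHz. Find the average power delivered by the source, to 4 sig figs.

ω = 2πf = 38330 rad/s
X_L = ωL = 202.0 Ω
Parallel: admittances add. Y = 1/R + 1/(jωL)
Y = (0.0004484 − j0.004951) S
|Y| = 0.004971 S → |Z| = 1/|Y| = 201.2 Ω, ∠Z = −∠Y = 84.82°
I = V/|Z| = 76.56 mA
P = VI cos φ = 15.4 × 0.07656 × cos(84.82°) = 106.3 mW

106.3 mW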